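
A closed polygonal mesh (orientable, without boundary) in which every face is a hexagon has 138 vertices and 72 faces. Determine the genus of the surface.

4

Every face is a hexagon, so 2E = 6·72 = 432, giving E = 216.
χ = V − E + F = 138 − 216 + 72 = -6.
For a closed orientable surface χ = 2 − 2g, so g = (2 − (-6))/2 = 4.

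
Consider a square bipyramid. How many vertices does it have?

6

A bipyramid over an n-gon has 2n triangular faces and n + 2 vertices: V = 4 + 2 = 6, E = 3·4 = 12, F = 2·4 = 8.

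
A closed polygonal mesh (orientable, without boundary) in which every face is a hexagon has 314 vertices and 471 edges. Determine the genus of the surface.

Every face is a hexagon and each edge borders two faces, so 6F = 2·471, giving F = 157.
χ = V − E + F = 314 − 471 + 157 = 0.
For a closed orientable surface χ = 2 − 2g, so g = (2 − (0))/2 = 1.

1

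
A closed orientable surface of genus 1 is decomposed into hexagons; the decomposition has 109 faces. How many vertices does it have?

χ = 2 − 2·1 = 0, and every face is a hexagon so 6F = 2E.
E = 6·109/2 = 327. Then V = 0 + E − F = 0 + 327 − 109 = 218.

218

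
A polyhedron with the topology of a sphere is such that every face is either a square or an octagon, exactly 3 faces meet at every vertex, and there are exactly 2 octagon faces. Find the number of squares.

Let x be the number of squares; then F = 2 + x.
Edge–face incidences: 2E = 8·2 + 4·x = 16 + 4x.
Every vertex has degree 3, so 3V = 2E.
Euler: V − E + F = 2 ⇒ (2E)/3 − E + (2 + x) = 2.
Multiply by 6: 2·(2E) − 3·(2E) + 6·(2 + x) = 12, i.e. 12 + 6x − (16 + 4x) = 12.
Collecting terms: 2x − 4 = 12, so 2x = 16, so x = 8.
Then 2E = 16 + 4·8 = 48, so E = 24, V = 2E/3 = 16, F = 2 + 8 = 10.

8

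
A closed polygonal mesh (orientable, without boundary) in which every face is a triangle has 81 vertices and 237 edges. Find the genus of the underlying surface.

Every face is a triangle and each edge borders two faces, so 3F = 2·237, giving F = 158.
χ = V − E + F = 81 − 237 + 158 = 2.
For a closed orientable surface χ = 2 − 2g, so g = (2 − (2))/2 = 0.

0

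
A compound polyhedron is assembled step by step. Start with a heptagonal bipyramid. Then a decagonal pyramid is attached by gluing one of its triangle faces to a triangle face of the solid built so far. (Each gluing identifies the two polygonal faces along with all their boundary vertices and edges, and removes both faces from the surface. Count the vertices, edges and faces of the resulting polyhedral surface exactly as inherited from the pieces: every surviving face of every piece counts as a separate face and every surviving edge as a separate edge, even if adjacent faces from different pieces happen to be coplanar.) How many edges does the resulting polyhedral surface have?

38

A heptagonal bipyramid: V=9, E=21, F=14.
Attach a decagonal pyramid (V=11, E=20, F=11) along a 3-gon: merge 3 vertices and 3 edges, delete both glued faces → V=17, E=38, F=23.
Check: V − E + F = 17 − 38 + 23 = 2.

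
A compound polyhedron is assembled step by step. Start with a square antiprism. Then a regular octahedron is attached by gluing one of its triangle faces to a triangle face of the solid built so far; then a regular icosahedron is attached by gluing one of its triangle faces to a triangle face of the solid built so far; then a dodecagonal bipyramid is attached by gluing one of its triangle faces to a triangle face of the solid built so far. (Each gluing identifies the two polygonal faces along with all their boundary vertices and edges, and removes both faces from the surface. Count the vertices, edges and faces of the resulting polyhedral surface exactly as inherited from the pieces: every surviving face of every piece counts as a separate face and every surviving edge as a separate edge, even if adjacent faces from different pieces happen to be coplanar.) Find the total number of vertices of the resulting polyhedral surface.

31

A square antiprism: V=8, E=16, F=10.
Attach a regular octahedron (V=6, E=12, F=8) along a 3-gon: merge 3 vertices and 3 edges, delete both glued faces → V=11, E=25, F=16.
Attach a regular icosahedron (V=12, E=30, F=20) along a 3-gon: merge 3 vertices and 3 edges, delete both glued faces → V=20, E=52, F=34.
Attach a dodecagonal bipyramid (V=14, E=36, F=24) along a 3-gon: merge 3 vertices and 3 edges, delete both glued faces → V=31, E=85, F=56.
Check: V − E + F = 31 − 85 + 56 = 2.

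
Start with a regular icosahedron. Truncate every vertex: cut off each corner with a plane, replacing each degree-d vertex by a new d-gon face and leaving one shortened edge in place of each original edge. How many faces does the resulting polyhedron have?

The base solid has V = 12, E = 30, F = 20.
Truncation replaces each original edge-end by a new vertex, so V′ = 2E = 60.
Each original edge survives, and each old vertex of degree d contributes d new edges; summing degrees gives Σd = 2E, so E′ = E + 2E = 3E = 90.
Each original face survives and each original vertex becomes one new face: F′ = F + V = 32.

32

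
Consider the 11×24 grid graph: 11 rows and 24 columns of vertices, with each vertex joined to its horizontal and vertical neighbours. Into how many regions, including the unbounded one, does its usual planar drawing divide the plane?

231

The grid has V = 11·24 = 264 vertices and E = 11·23 + 24·10 = 493 edges.
F = 2 − V + E = 2 − 264 + 493 = 231.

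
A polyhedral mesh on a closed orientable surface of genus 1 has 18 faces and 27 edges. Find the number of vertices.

9

For a closed orientable surface of genus 1, χ = 2 − 2·1 = 0.
V = 0 + E − F = 0 + 27 − 18 = 9.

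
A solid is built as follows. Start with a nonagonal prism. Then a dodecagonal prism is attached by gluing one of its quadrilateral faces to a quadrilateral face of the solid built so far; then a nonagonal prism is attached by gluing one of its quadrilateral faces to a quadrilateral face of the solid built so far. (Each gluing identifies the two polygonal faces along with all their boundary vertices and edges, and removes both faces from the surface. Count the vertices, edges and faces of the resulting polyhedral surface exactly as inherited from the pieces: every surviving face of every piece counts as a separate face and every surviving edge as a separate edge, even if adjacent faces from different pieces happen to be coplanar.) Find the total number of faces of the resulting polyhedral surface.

A nonagonal prism: V=18, E=27, F=11.
Attach a dodecagonal prism (V=24, E=36, F=14) along a 4-gon: merge 4 vertices and 4 edges, delete both glued faces → V=38, E=59, F=23.
Attach a nonagonal prism (V=18, E=27, F=11) along a 4-gon: merge 4 vertices and 4 edges, delete both glued faces → V=52, E=82, F=32.
Check: V − E + F = 52 − 82 + 32 = 2.

32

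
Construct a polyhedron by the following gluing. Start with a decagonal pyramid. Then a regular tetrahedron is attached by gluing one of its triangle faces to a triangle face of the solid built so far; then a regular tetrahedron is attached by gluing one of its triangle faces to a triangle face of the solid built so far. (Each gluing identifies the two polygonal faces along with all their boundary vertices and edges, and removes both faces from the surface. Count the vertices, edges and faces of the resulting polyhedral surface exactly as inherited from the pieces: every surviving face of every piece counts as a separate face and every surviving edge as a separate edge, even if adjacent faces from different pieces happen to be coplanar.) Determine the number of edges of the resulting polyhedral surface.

26

A decagonal pyramid: V=11, E=20, F=11.
Attach a regular tetrahedron (V=4, E=6, F=4) along a 3-gon: merge 3 vertices and 3 edges, delete both glued faces → V=12, E=23, F=13.
Attach a regular tetrahedron (V=4, E=6, F=4) along a 3-gon: merge 3 vertices and 3 edges, delete both glued faces → V=13, E=26, F=15.
Check: V − E + F = 13 − 26 + 15 = 2.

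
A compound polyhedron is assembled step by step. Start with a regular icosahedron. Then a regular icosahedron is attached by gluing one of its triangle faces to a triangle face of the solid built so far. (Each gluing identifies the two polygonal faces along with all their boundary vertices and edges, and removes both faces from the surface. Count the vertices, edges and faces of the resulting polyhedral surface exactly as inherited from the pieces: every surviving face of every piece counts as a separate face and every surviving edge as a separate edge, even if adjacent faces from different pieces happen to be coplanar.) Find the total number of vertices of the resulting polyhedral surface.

21

A regular icosahedron: V=12, E=30, F=20.
Attach a regular icosahedron (V=12, E=30, F=20) along a 3-gon: merge 3 vertices and 3 edges, delete both glued faces → V=21, E=57, F=38.
Check: V − E + F = 21 − 57 + 38 = 2.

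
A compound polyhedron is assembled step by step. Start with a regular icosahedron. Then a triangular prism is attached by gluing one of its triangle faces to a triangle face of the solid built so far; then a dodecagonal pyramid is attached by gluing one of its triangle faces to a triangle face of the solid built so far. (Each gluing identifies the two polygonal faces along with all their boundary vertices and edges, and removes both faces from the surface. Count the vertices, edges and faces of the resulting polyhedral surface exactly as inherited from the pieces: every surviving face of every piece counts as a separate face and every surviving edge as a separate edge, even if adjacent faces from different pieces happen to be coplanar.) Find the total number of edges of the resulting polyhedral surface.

A regular icosahedron: V=12, E=30, F=20.
Attach a triangular prism (V=6, E=9, F=5) along a 3-gon: merge 3 vertices and 3 edges, delete both glued faces → V=15, E=36, F=23.
Attach a dodecagonal pyramid (V=13, E=24, F=13) along a 3-gon: merge 3 vertices and 3 edges, delete both glued faces → V=25, E=57, F=34.
Check: V − E + F = 25 − 57 + 34 = 2.

57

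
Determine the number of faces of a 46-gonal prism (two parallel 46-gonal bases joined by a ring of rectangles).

A prism on an n-gon has two n-gon bases and n rectangular sides: V = 2·46 = 92, E = 3·46 = 138, F = 46 + 2 = 48.

48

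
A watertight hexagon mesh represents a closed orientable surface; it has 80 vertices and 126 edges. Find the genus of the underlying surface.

Every face is a hexagon and each edge borders two faces, so 6F = 2·126, giving F = 42.
χ = V − E + F = 80 − 126 + 42 = -4.
For a closed orientable surface χ = 2 − 2g, so g = (2 − (-4))/2 = 3.

3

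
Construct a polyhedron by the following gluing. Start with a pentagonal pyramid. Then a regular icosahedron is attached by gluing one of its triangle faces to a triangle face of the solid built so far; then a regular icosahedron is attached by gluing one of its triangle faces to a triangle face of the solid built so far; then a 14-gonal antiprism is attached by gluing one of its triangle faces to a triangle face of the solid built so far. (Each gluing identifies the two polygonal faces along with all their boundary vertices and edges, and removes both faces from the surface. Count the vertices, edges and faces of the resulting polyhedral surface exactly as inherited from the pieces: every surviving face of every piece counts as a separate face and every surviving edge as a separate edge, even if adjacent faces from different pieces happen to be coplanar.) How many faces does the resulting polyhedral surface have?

A pentagonal pyramid: V=6, E=10, F=6.
Attach a regular icosahedron (V=12, E=30, F=20) along a 3-gon: merge 3 vertices and 3 edges, delete both glued faces → V=15, E=37, F=24.
Attach a regular icosahedron (V=12, E=30, F=20) along a 3-gon: merge 3 vertices and 3 edges, delete both glued faces → V=24, E=64, F=42.
Attach a 14-gonal antiprism (V=28, E=56, F=30) along a 3-gon: merge 3 vertices and 3 edges, delete both glued faces → V=49, E=117, F=70.
Check: V − E + F = 49 − 117 + 70 = 2.

70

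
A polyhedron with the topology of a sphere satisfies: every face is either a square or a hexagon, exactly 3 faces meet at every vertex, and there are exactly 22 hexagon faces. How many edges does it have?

78

Let x be the number of squares; then F = 22 + x.
Edge–face incidences: 2E = 6·22 + 4·x = 132 + 4x.
Every vertex has degree 3, so 3V = 2E.
Euler: V − E + F = 2 ⇒ (2E)/3 − E + (22 + x) = 2.
Multiply by 6: 2·(2E) − 3·(2E) + 6·(22 + x) = 12, i.e. 132 + 6x − (132 + 4x) = 12.
Collecting terms: 2x = 12, so x = 6.
Then 2E = 132 + 4·6 = 156, so E = 78, V = 2E/3 = 52, F = 22 + 6 = 28.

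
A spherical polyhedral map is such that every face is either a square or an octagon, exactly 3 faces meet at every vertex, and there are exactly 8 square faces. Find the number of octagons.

2

Let x be the number of octagons; then F = 8 + x.
Edge–face incidences: 2E = 4·8 + 8·x = 32 + 8x.
Every vertex has degree 3, so 3V = 2E.
Euler: V − E + F = 2 ⇒ (2E)/3 − E + (8 + x) = 2.
Multiply by 6: 2·(2E) − 3·(2E) + 6·(8 + x) = 12, i.e. 48 + 6x − (32 + 8x) = 12.
Collecting terms: −2x + 16 = 12, so −2x = −4, so x = 2.
Then 2E = 32 + 8·2 = 48, so E = 24, V = 2E/3 = 16, F = 8 + 2 = 10.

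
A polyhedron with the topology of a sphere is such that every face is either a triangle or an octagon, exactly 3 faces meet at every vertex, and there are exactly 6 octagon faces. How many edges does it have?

36

Let x be the number of triangles; then F = 6 + x.
Edge–face incidences: 2E = 8·6 + 3·x = 48 + 3x.
Every vertex has degree 3, so 3V = 2E.
Euler: V − E + F = 2 ⇒ (2E)/3 − E + (6 + x) = 2.
Multiply by 6: 2·(2E) − 3·(2E) + 6·(6 + x) = 12, i.e. 36 + 6x − (48 + 3x) = 12.
Collecting terms: 3x − 12 = 12, so 3x = 24, so x = 8.
Then 2E = 48 + 3·8 = 72, so E = 36, V = 2E/3 = 24, F = 6 + 8 = 14.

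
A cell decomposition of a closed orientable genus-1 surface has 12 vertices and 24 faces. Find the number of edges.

For a closed orientable surface of genus 1, χ = 2 − 2·1 = 0.
E = V + F − (0) = 12 + 24 − (0) = 36.

36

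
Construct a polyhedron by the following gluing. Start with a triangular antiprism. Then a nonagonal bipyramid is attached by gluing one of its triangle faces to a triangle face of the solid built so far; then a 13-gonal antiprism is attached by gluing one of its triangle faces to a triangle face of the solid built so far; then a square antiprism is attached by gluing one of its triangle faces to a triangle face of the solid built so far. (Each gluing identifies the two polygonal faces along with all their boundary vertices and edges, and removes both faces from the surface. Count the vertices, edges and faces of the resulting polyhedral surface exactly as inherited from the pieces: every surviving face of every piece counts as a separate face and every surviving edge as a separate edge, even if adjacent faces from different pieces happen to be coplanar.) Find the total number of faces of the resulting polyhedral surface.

58

A triangular antiprism: V=6, E=12, F=8.
Attach a nonagonal bipyramid (V=11, E=27, F=18) along a 3-gon: merge 3 vertices and 3 edges, delete both glued faces → V=14, E=36, F=24.
Attach a 13-gonal antiprism (V=26, E=52, F=28) along a 3-gon: merge 3 vertices and 3 edges, delete both glued faces → V=37, E=85, F=50.
Attach a square antiprism (V=8, E=16, F=10) along a 3-gon: merge 3 vertices and 3 edges, delete both glued faces → V=42, E=98, F=58.
Check: V − E + F = 42 − 98 + 58 = 2.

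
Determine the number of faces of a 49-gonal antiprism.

100

An antiprism on an n-gon has two n-gon caps and 2n triangles: V = 2·49 = 98, E = 4·49 = 196, F = 2·49 + 2 = 100.
Check: V − E + F = 98 − 196 + 100 = 2.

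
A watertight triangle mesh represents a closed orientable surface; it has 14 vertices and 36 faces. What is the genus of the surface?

Every face is a triangle, so 2E = 3·36 = 108, giving E = 54.
χ = V − E + F = 14 − 54 + 36 = -4.
For a closed orientable surface χ = 2 − 2g, so g = (2 − (-4))/2 = 3.

3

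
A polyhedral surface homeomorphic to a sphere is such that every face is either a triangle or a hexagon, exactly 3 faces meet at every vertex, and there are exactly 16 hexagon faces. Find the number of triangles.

4

Let x be the number of triangles; then F = 16 + x.
Edge–face incidences: 2E = 6·16 + 3·x = 96 + 3x.
Every vertex has degree 3, so 3V = 2E.
Euler: V − E + F = 2 ⇒ (2E)/3 − E + (16 + x) = 2.
Multiply by 6: 2·(2E) − 3·(2E) + 6·(16 + x) = 12, i.e. 96 + 6x − (96 + 3x) = 12.
Collecting terms: 3x = 12, so x = 4.
Then 2E = 96 + 3·4 = 108, so E = 54, V = 2E/3 = 36, F = 16 + 4 = 20.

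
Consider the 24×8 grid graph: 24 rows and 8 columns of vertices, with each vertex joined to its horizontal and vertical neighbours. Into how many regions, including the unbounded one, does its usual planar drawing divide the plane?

162

The grid has V = 24·8 = 192 vertices and E = 24·7 + 8·23 = 352 edges.
F = 2 − V + E = 2 − 192 + 352 = 162.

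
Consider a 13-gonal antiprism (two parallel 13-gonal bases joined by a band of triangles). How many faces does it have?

An antiprism on an n-gon has two n-gon caps and 2n triangles: V = 2·13 = 26, E = 4·13 = 52, F = 2·13 + 2 = 28.

28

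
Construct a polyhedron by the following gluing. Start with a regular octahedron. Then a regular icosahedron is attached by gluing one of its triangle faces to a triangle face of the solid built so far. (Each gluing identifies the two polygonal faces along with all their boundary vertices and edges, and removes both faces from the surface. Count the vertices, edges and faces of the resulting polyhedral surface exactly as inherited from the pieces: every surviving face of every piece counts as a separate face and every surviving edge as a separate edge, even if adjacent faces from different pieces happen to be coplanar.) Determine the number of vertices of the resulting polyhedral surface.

15

A regular octahedron: V=6, E=12, F=8.
Attach a regular icosahedron (V=12, E=30, F=20) along a 3-gon: merge 3 vertices and 3 edges, delete both glued faces → V=15, E=39, F=26.
Check: V − E + F = 15 − 39 + 26 = 2.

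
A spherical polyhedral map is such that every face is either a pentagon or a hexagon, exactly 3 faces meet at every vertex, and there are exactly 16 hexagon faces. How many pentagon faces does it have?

Let x be the number of pentagons; then F = 16 + x.
Edge–face incidences: 2E = 6·16 + 5·x = 96 + 5x.
Every vertex has degree 3, so 3V = 2E.
Euler: V − E + F = 2 ⇒ (2E)/3 − E + (16 + x) = 2.
Multiply by 6: 2·(2E) − 3·(2E) + 6·(16 + x) = 12, i.e. 96 + 6x − (96 + 5x) = 12.
Collecting terms: x = 12.
Then 2E = 96 + 5·12 = 156, so E = 78, V = 2E/3 = 52, F = 16 + 12 = 28.

12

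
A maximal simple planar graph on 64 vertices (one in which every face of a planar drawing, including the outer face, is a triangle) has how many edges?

186

In a plane triangulation 3F = 2E and V − E + F = 2, so E = 3V − 6 = 3·64 − 6 = 186.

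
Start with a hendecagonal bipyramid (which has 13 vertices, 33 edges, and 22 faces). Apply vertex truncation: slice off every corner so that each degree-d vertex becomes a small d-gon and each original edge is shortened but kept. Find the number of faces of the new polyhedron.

Truncation replaces each original edge-end by a new vertex, so V′ = 2E = 66.
Each original edge survives, and each old vertex of degree d contributes d new edges; summing degrees gives Σd = 2E, so E′ = E + 2E = 3E = 99.
Each original face survives and each original vertex becomes one new face: F′ = F + V = 35.

35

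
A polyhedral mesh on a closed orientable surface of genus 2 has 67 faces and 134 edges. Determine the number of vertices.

For a closed orientable surface of genus 2, χ = 2 − 2·2 = -2.
V = -2 + E − F = -2 + 134 − 67 = 65.

65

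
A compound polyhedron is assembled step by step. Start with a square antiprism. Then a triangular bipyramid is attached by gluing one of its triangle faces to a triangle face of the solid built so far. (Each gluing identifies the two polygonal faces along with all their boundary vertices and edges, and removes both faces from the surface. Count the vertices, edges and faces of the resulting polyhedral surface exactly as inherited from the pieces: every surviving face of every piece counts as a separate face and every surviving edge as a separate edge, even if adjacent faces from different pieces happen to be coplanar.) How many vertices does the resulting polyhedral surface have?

A square antiprism: V=8, E=16, F=10.
Attach a triangular bipyramid (V=5, E=9, F=6) along a 3-gon: merge 3 vertices and 3 edges, delete both glued faces → V=10, E=22, F=14.
Check: V − E + F = 10 − 22 + 14 = 2.

10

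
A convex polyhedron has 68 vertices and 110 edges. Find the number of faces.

Here V − E + F = 2.
F = 2 − V + E = 2 − 68 + 110 = 44.

44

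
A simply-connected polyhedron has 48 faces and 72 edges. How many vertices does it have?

Here V − E + F = 2.
V = 2 + E − F = 2 + 72 − 48 = 26.

26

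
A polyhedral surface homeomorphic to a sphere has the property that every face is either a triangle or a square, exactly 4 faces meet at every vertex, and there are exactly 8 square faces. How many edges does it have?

28

Let x be the number of triangles; then F = 8 + x.
Edge–face incidences: 2E = 4·8 + 3·x = 32 + 3x.
Every vertex has degree 4, so 4V = 2E.
Euler: V − E + F = 2 ⇒ (2E)/4 − E + (8 + x) = 2.
Multiply by 8: 2·(2E) − 4·(2E) + 8·(8 + x) = 16, i.e. 64 + 8x − 2·(32 + 3x) = 16.
Collecting terms: 2x = 16, so x = 8.
Then 2E = 32 + 3·8 = 56, so E = 28, V = 2E/4 = 14, F = 8 + 8 = 16.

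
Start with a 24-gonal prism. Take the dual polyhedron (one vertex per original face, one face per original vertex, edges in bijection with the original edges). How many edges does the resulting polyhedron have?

72

The base solid has V = 48, E = 72, F = 26.
The dual swaps V and F and preserves E: V′ = F = 26, E′ = E = 72, F′ = V = 48.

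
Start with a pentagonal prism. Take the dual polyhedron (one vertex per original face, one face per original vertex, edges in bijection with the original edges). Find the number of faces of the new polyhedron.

The base solid has V = 10, E = 15, F = 7.
The dual swaps V and F and preserves E: V′ = F = 7, E′ = E = 15, F′ = V = 10.

10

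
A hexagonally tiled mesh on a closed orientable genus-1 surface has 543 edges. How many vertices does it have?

362

χ = 2 − 2·1 = 0, and every face is a hexagon so 6F = 2E.
F = 2E/6 = 181. Then V = 0 + E − F = 0 + 543 − 181 = 362.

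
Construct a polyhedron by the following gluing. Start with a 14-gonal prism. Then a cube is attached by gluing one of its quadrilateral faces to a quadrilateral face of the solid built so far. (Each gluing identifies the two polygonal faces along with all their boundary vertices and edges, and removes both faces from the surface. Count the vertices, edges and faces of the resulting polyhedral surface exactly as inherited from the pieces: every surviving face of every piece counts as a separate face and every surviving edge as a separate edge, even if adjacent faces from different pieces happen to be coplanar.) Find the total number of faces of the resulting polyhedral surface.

A 14-gonal prism: V=28, E=42, F=16.
Attach a cube (V=8, E=12, F=6) along a 4-gon: merge 4 vertices and 4 edges, delete both glued faces → V=32, E=50, F=20.
Check: V − E + F = 32 − 50 + 20 = 2.

20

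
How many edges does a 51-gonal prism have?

153

A prism on an n-gon has two n-gon bases and n rectangular sides: V = 2·51 = 102, E = 3·51 = 153, F = 51 + 2 = 53.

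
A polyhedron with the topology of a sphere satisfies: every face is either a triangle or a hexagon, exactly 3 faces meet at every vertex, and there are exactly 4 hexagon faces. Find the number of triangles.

Let x be the number of triangles; then F = 4 + x.
Edge–face incidences: 2E = 6·4 + 3·x = 24 + 3x.
Every vertex has degree 3, so 3V = 2E.
Euler: V − E + F = 2 ⇒ (2E)/3 − E + (4 + x) = 2.
Multiply by 6: 2·(2E) − 3·(2E) + 6·(4 + x) = 12, i.e. 24 + 6x − (24 + 3x) = 12.
Collecting terms: 3x = 12, so x = 4.
Then 2E = 24 + 3·4 = 36, so E = 18, V = 2E/3 = 12, F = 4 + 4 = 8.

4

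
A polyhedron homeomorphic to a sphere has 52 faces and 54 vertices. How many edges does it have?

104

Here V − E + F = 2.
E = V + F − (2) = 54 + 52 − (2) = 104.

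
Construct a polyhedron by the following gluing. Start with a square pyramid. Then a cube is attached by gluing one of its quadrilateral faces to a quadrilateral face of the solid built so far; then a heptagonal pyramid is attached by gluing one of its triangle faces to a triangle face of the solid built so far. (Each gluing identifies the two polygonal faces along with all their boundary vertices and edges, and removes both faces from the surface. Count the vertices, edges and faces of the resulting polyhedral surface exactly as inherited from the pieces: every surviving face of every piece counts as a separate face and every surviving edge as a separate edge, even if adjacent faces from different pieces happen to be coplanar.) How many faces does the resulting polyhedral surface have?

A square pyramid: V=5, E=8, F=5.
Attach a cube (V=8, E=12, F=6) along a 4-gon: merge 4 vertices and 4 edges, delete both glued faces → V=9, E=16, F=9.
Attach a heptagonal pyramid (V=8, E=14, F=8) along a 3-gon: merge 3 vertices and 3 edges, delete both glued faces → V=14, E=27, F=15.
Check: V − E + F = 14 − 27 + 15 = 2.

15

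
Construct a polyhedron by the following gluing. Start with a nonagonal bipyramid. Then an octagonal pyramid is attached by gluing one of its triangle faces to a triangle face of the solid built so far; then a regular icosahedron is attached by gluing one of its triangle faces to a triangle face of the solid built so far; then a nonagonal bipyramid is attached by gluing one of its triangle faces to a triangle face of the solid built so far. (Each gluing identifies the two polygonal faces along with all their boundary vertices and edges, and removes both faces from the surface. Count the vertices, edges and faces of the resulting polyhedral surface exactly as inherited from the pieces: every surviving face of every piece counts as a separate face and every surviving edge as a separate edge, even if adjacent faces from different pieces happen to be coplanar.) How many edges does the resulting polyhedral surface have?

A nonagonal bipyramid: V=11, E=27, F=18.
Attach an octagonal pyramid (V=9, E=16, F=9) along a 3-gon: merge 3 vertices and 3 edges, delete both glued faces → V=17, E=40, F=25.
Attach a regular icosahedron (V=12, E=30, F=20) along a 3-gon: merge 3 vertices and 3 edges, delete both glued faces → V=26, E=67, F=43.
Attach a nonagonal bipyramid (V=11, E=27, F=18) along a 3-gon: merge 3 vertices and 3 edges, delete both glued faces → V=34, E=91, F=59.
Check: V − E + F = 34 − 91 + 59 = 2.

91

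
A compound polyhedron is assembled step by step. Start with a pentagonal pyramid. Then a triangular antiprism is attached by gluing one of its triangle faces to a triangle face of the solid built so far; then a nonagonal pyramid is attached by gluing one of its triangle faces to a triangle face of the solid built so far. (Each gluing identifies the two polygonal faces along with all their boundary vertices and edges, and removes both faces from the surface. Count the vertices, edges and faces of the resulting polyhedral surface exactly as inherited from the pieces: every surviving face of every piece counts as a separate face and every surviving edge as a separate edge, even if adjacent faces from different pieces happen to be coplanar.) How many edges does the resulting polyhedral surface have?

34

A pentagonal pyramid: V=6, E=10, F=6.
Attach a triangular antiprism (V=6, E=12, F=8) along a 3-gon: merge 3 vertices and 3 edges, delete both glued faces → V=9, E=19, F=12.
Attach a nonagonal pyramid (V=10, E=18, F=10) along a 3-gon: merge 3 vertices and 3 edges, delete both glued faces → V=16, E=34, F=20.
Check: V − E + F = 16 − 34 + 20 = 2.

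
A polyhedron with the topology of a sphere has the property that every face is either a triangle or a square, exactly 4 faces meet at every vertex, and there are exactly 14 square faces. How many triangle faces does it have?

8

Let x be the number of triangles; then F = 14 + x.
Edge–face incidences: 2E = 4·14 + 3·x = 56 + 3x.
Every vertex has degree 4, so 4V = 2E.
Euler: V − E + F = 2 ⇒ (2E)/4 − E + (14 + x) = 2.
Multiply by 8: 2·(2E) − 4·(2E) + 8·(14 + x) = 16, i.e. 112 + 8x − 2·(56 + 3x) = 16.
Collecting terms: 2x = 16, so x = 8.
Then 2E = 56 + 3·8 = 80, so E = 40, V = 2E/4 = 20, F = 14 + 8 = 22.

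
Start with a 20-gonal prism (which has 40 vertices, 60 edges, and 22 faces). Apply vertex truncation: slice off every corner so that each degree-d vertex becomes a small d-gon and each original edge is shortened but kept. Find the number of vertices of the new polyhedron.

Truncation replaces each original edge-end by a new vertex, so V′ = 2E = 120.
Each original edge survives, and each old vertex of degree d contributes d new edges; summing degrees gives Σd = 2E, so E′ = E + 2E = 3E = 180.
Each original face survives and each original vertex becomes one new face: F′ = F + V = 62.

120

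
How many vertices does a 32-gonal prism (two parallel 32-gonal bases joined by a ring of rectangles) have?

64

A prism on an n-gon has two n-gon bases and n rectangular sides: V = 2·32 = 64, E = 3·32 = 96, F = 32 + 2 = 34.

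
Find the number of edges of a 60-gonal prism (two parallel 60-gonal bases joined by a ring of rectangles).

180

A prism on an n-gon has two n-gon bases and n rectangular sides: V = 2·60 = 120, E = 3·60 = 180, F = 60 + 2 = 62.
Check: V − E + F = 120 − 180 + 62 = 2.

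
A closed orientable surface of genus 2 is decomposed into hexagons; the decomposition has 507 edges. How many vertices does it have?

χ = 2 − 2·2 = -2, and every face is a hexagon so 6F = 2E.
F = 2E/6 = 169. Then V = -2 + E − F = -2 + 507 − 169 = 336.

336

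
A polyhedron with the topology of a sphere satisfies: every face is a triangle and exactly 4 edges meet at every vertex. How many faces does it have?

8

Each face has 3 edges and each edge borders two faces, so 2E = 3F.
Each vertex has degree 4, so 4V = 2E and hence V = 3F/4.
Euler: V − E + F = 2 ⇒ (3F/4) − (3F/2) + F = 2.
Multiply by 8: (6 − 12 + 8)F = 16, i.e. 2F = 16.
So F = 8, E = 3·8/2 = 12, V = 3·8/4 = 6.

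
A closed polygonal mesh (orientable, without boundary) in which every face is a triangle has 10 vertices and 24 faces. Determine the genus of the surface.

Every face is a triangle, so 2E = 3·24 = 72, giving E = 36.
χ = V − E + F = 10 − 36 + 24 = -2.
For a closed orientable surface χ = 2 − 2g, so g = (2 − (-2))/2 = 2.

2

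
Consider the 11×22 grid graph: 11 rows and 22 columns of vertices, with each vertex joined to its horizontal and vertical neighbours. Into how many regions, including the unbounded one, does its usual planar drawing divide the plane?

211

The grid has V = 11·22 = 242 vertices and E = 11·21 + 22·10 = 451 edges.
F = 2 − V + E = 2 − 242 + 451 = 211.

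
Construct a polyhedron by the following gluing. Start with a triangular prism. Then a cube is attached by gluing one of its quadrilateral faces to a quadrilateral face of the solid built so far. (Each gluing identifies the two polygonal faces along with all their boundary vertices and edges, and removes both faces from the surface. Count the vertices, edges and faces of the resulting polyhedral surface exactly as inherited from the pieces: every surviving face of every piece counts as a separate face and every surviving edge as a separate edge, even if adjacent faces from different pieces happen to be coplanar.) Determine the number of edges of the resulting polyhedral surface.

17

A triangular prism: V=6, E=9, F=5.
Attach a cube (V=8, E=12, F=6) along a 4-gon: merge 4 vertices and 4 edges, delete both glued faces → V=10, E=17, F=9.
Check: V − E + F = 10 − 17 + 9 = 2.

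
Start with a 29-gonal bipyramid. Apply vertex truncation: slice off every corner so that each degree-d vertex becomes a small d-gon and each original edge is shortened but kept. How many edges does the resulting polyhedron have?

261

The base solid has V = 31, E = 87, F = 58.
Truncation replaces each original edge-end by a new vertex, so V′ = 2E = 174.
Each original edge survives, and each old vertex of degree d contributes d new edges; summing degrees gives Σd = 2E, so E′ = E + 2E = 3E = 261.
Each original face survives and each original vertex becomes one new face: F′ = F + V = 89.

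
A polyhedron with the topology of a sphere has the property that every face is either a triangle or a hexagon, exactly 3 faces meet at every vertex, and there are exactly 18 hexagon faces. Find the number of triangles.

Let x be the number of triangles; then F = 18 + x.
Edge–face incidences: 2E = 6·18 + 3·x = 108 + 3x.
Every vertex has degree 3, so 3V = 2E.
Euler: V − E + F = 2 ⇒ (2E)/3 − E + (18 + x) = 2.
Multiply by 6: 2·(2E) − 3·(2E) + 6·(18 + x) = 12, i.e. 108 + 6x − (108 + 3x) = 12.
Collecting terms: 3x = 12, so x = 4.
Then 2E = 108 + 3·4 = 120, so E = 60, V = 2E/3 = 40, F = 18 + 4 = 22.

4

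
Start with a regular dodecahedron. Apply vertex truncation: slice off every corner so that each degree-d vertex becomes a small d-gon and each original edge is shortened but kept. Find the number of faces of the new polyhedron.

The base solid has V = 20, E = 30, F = 12.
Truncation replaces each original edge-end by a new vertex, so V′ = 2E = 60.
Each original edge survives, and each old vertex of degree d contributes d new edges; summing degrees gives Σd = 2E, so E′ = E + 2E = 3E = 90.
Each original face survives and each original vertex becomes one new face: F′ = F + V = 32.

32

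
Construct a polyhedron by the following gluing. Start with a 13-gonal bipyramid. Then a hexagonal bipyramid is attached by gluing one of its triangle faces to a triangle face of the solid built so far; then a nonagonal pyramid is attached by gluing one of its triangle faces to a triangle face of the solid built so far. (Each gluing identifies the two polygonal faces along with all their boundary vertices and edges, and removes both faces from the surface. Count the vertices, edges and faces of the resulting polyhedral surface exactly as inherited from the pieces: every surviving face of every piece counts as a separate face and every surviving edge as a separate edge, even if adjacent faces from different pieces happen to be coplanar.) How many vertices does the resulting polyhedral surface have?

27

A 13-gonal bipyramid: V=15, E=39, F=26.
Attach a hexagonal bipyramid (V=8, E=18, F=12) along a 3-gon: merge 3 vertices and 3 edges, delete both glued faces → V=20, E=54, F=36.
Attach a nonagonal pyramid (V=10, E=18, F=10) along a 3-gon: merge 3 vertices and 3 edges, delete both glued faces → V=27, E=69, F=44.
Check: V − E + F = 27 − 69 + 44 = 2.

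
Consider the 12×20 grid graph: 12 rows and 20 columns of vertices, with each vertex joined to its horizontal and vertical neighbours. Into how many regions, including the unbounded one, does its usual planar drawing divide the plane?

210

The grid has V = 12·20 = 240 vertices and E = 12·19 + 20·11 = 448 edges.
F = 2 − V + E = 2 − 240 + 448 = 210.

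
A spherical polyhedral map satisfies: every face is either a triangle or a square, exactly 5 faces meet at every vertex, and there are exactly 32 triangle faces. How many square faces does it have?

Let x be the number of squares; then F = 32 + x.
Edge–face incidences: 2E = 3·32 + 4·x = 96 + 4x.
Every vertex has degree 5, so 5V = 2E.
Euler: V − E + F = 2 ⇒ (2E)/5 − E + (32 + x) = 2.
Multiply by 10: 2·(2E) − 5·(2E) + 10·(32 + x) = 20, i.e. 320 + 10x − 3·(96 + 4x) = 20.
Collecting terms: −2x + 32 = 20, so −2x = −12, so x = 6.
Then 2E = 96 + 4·6 = 120, so E = 60, V = 2E/5 = 24, F = 32 + 6 = 38.

6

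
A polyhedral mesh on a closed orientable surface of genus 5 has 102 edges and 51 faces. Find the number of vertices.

43

For a closed orientable surface of genus 5, χ = 2 − 2·5 = -8.
V = -8 + E − F = -8 + 102 − 51 = 43.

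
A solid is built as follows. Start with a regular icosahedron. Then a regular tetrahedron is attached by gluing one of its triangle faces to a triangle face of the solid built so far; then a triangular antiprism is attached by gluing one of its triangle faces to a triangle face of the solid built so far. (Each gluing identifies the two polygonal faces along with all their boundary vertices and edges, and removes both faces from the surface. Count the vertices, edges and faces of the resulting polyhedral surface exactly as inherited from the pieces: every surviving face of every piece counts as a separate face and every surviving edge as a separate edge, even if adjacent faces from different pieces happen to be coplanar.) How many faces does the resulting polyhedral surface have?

28

A regular icosahedron: V=12, E=30, F=20.
Attach a regular tetrahedron (V=4, E=6, F=4) along a 3-gon: merge 3 vertices and 3 edges, delete both glued faces → V=13, E=33, F=22.
Attach a triangular antiprism (V=6, E=12, F=8) along a 3-gon: merge 3 vertices and 3 edges, delete both glued faces → V=16, E=42, F=28.
Check: V − E + F = 16 − 42 + 28 = 2.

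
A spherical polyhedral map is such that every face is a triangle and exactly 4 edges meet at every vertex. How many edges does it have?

Each face has 3 edges and each edge borders two faces, so 2E = 3F.
Each vertex has degree 4, so 4V = 2E and hence V = 3F/4.
Euler: V − E + F = 2 ⇒ (3F/4) − (3F/2) + F = 2.
Multiply by 8: (6 − 12 + 8)F = 16, i.e. 2F = 16.
So F = 8, E = 3·8/2 = 12, V = 3·8/4 = 6.

12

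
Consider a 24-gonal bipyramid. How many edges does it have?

72

A bipyramid over an n-gon has 2n triangular faces and n + 2 vertices: V = 24 + 2 = 26, E = 3·24 = 72, F = 2·24 = 48.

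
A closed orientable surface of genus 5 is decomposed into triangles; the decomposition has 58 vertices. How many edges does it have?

χ = 2 − 2·5 = -8, and every face is a triangle so 3F = 2E.
V − E + F = -8 with E = 3F/2 gives 58 − (3/2 − 1)·F = -8, so F = 132 and E = 198.

198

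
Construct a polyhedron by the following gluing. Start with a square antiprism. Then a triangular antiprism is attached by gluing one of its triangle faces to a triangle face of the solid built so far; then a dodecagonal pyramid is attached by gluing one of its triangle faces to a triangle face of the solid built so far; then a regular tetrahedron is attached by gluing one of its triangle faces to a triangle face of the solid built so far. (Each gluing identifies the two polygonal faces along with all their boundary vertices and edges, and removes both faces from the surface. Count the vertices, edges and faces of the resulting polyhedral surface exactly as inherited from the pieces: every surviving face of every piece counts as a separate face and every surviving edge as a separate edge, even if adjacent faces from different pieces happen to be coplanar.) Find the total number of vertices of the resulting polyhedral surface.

22

A square antiprism: V=8, E=16, F=10.
Attach a triangular antiprism (V=6, E=12, F=8) along a 3-gon: merge 3 vertices and 3 edges, delete both glued faces → V=11, E=25, F=16.
Attach a dodecagonal pyramid (V=13, E=24, F=13) along a 3-gon: merge 3 vertices and 3 edges, delete both glued faces → V=21, E=46, F=27.
Attach a regular tetrahedron (V=4, E=6, F=4) along a 3-gon: merge 3 vertices and 3 edges, delete both glued faces → V=22, E=49, F=29.
Check: V − E + F = 22 − 49 + 29 = 2.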